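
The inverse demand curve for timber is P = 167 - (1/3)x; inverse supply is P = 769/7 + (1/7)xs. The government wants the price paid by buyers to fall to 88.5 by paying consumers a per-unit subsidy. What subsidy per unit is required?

Required subsidy s = 55 per unit

At a buyer price of 88.5, quantity demanded is 501 − 3·88.5 = 235.5.
Sellers supply 235.5 only when they receive Ps = 769/7 + (1/7)·235.5 = 143.5.
s = Ps − Pb = 143.5 − 88.5 = 55.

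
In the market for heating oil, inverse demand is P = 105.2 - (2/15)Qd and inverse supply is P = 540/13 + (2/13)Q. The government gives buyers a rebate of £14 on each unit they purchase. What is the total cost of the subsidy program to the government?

Government cost = £3786

Pre-subsidy: 105.2 - (2/15)Q = 540/13 + (2/13)Q gives Q* = 6207/28 and P* = 1059/14.
With the rebate, buyers effectively pay Pb = Ps − 14, where Ps is the price sellers receive.
On the curves, Pb = 105.2 - (2/15)Q and Ps = 540/13 + (2/13)Q; the wedge Ps − Pb = 14 gives 540/13 + (2/13)Q − (105.2 - (2/15)Q) = 14, so Q' = 1893/7.
Then Pb = 105.2 − (2/15)·(1893/7) = 484/7 and Ps = 540/13 + (2/13)·(1893/7) = 582/7.
Government outlay = subsidy × quantity = 14 × 1893/7 = 3786.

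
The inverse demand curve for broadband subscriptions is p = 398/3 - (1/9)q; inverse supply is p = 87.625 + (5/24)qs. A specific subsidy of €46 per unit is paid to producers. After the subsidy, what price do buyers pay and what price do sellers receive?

Pre-subsidy: 398/3 - (1/9)q = 87.625 + (5/24)q gives q* = 141 and p* = 117.
With the subsidy, sellers receive ps = pb + 46 for each unit, where pb is the price buyers pay.
On the curves, pb = 398/3 - (1/9)q and ps = 87.625 + (5/24)q; the wedge ps − pb = 46 gives 87.625 + (5/24)q − (398/3 - (1/9)q) = 46, so q' = 285.
Then pb = 398/3 − (1/9)·285 = 101 and ps = 87.625 + (5/24)·285 = 147.

Buyers pay €101; sellers receive €147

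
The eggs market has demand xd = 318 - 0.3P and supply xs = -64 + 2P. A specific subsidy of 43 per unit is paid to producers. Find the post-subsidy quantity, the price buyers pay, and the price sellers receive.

Pre-subsidy: 318 - 0.3P = -64 + 2P gives P* = 3820/23, x* = 6168/23.
With the subsidy, sellers receive Ps = Pb + 43 for each unit, where Pb is the price buyers pay.
Supply in terms of Pb becomes xs = -64 + 2(Pb + 43) = 22 + 2Pb. Setting this equal to demand: 318 - 0.3Pb = 22 + 2Pb, so Pb = 2960/23.
Sellers receive Ps = 2960/23 + 43 = 3949/23; x' = 318 − 0.3·(2960/23) = 6426/23.

x' = 6426/23; buyers pay 2960/23; sellers receive 3949/23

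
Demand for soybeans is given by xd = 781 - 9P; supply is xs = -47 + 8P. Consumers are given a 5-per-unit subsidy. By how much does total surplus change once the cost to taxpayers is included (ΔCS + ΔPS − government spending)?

Pre-subsidy: 781 - 9P = -47 + 8P gives P* = 828/17, x* = 5825/17.
With the rebate, buyers effectively pay Pb = Ps − 5, where Ps is the price sellers receive.
Demand in terms of Ps becomes xd = 781 − 9(Ps − 5) = 826 - 9Ps. Setting this equal to supply: 826 - 9Ps = -47 + 8Ps, so Ps = 873/17.
Buyers pay Pb = 873/17 − 5 = 788/17; x' = -47 + 8·(873/17) = 6185/17.
ΔCS = ½(5825/17 + 6185/17)(828/17 − 788/17) = 240200/289; ΔPS = ½(5825/17 + 6185/17)(873/17 − 828/17) = 270225/289.
Government spending = 5 × 6185/17 = 30925/17.
Net change = 240200/289 + 270225/289 − 30925/17 = -900/17. The loss equals the DWL triangle ½·5·360/17.

Net change in total surplus = -900/17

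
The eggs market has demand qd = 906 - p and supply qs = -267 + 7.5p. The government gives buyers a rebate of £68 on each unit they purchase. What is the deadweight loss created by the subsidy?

Deadweight loss = £2040

Pre-subsidy: 906 - p = -267 + 7.5p gives p* = 138, q* = 768.
With the rebate, buyers effectively pay pb = ps − 68, where ps is the price sellers receive.
Demand in terms of ps becomes qd = 906 − 1(ps − 68) = 974 - ps. Setting this equal to supply: 974 - ps = -267 + 7.5ps, so ps = 146.
Buyers pay pb = 146 − 68 = 78; q' = -267 + 7.5·146 = 828.
The subsidy expands output by 828 − 768 = 60 past the efficient level; on those units the gap between marginal cost and willingness to pay runs from 0 up to 68.
DWL = ½ × 68 × 60 = 2040.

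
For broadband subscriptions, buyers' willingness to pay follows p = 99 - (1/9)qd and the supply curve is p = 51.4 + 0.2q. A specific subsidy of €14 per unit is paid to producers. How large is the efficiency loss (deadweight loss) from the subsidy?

Pre-subsidy: 99 - (1/9)q = 51.4 + 0.2q gives q* = 153 and p* = 82.
With the subsidy, sellers receive ps = pb + 14 for each unit, where pb is the price buyers pay.
On the curves, pb = 99 - (1/9)q and ps = 51.4 + 0.2q; the wedge ps − pb = 14 gives 51.4 + 0.2q − (99 - (1/9)q) = 14, so q' = 198.
Then pb = 99 − (1/9)·198 = 77 and ps = 51.4 + 0.2·198 = 91.
The subsidy expands output by 198 − 153 = 45 past the efficient level; on those units the gap between marginal cost and willingness to pay runs from 0 up to 14.
DWL = ½ × 14 × 45 = 315.

Deadweight loss = €315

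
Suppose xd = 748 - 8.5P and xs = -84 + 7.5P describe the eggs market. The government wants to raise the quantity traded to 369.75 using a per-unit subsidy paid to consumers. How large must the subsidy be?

At x = 369.75, invert demand for the buyer price: Pb = (748 − 369.75)/8.5 = 44.5; invert supply for the seller price: Ps = (369.75 − (-84))/7.5 = 60.5.
The subsidy must fill the gap: s = Ps − Pb = 60.5 − 44.5 = 16.

Required subsidy s = 16 per unit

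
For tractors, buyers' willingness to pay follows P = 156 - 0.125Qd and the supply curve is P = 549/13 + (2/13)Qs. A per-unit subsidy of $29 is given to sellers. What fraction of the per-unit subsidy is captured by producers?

Pre-subsidy: 156 - 0.125Q = 549/13 + (2/13)Q gives Q* = 408 and P* = 105.
With the subsidy, sellers receive Ps = Pb + 29 for each unit, where Pb is the price buyers pay.
On the curves, Pb = 156 - 0.125Q and Ps = 549/13 + (2/13)Q; the wedge Ps − Pb = 29 gives 549/13 + (2/13)Q − (156 - 0.125Q) = 29, so Q' = 512.
Then Pb = 156 − 0.125·512 = 92 and Ps = 549/13 + (2/13)·512 = 121.
Buyers' price falls by P* − Pb = 105 − 92 = 13; sellers' price rises by Ps − P* = 121 − 105 = 16.
So producers capture 16/29 = 16/29 of each unit of subsidy.

Producer share = 16/29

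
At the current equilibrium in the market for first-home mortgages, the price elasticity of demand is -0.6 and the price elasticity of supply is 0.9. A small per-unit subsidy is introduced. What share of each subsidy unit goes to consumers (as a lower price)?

For a small subsidy around the equilibrium, the benefit split depends on the relative slopes, which at a point are proportional to the elasticities.
Buyer share = εs/(εs + |εd|) = 0.9/(0.9 + 0.6) = 0.6; seller share = |εd|/(εs + |εd|) = 0.4.

Consumer share = 0.6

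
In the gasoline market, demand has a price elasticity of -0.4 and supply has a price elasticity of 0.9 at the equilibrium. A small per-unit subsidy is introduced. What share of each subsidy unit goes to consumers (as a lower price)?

Consumer share = 9/13

For a small subsidy around the equilibrium, the benefit split depends on the relative slopes, which at a point are proportional to the elasticities.
Buyer share = εs/(εs + |εd|) = 0.9/(0.9 + 0.4) = 9/13; seller share = |εd|/(εs + |εd|) = 4/13.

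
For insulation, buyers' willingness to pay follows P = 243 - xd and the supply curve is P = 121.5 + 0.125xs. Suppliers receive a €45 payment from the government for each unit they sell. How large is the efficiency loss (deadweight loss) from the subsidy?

Pre-subsidy: 243 - x = 121.5 + 0.125x gives x* = 108 and P* = 135.
With the subsidy, sellers receive Ps = Pb + 45 for each unit, where Pb is the price buyers pay.
On the curves, Pb = 243 - x and Ps = 121.5 + 0.125x; the wedge Ps − Pb = 45 gives 121.5 + 0.125x − (243 - x) = 45, so x' = 148.
Then Pb = 243 − 1·148 = 95 and Ps = 121.5 + 0.125·148 = 140.
The subsidy expands output by 148 − 108 = 40 past the efficient level; on those units the gap between marginal cost and willingness to pay runs from 0 up to 45.
DWL = ½ × 45 × 40 = 900.

Deadweight loss = €900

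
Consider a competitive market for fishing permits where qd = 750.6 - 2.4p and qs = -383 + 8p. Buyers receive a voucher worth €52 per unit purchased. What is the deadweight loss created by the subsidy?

Deadweight loss = €2496

Pre-subsidy: 750.6 - 2.4p = -383 + 8p gives p* = 109, q* = 489.
With the rebate, buyers effectively pay pb = ps − 52, where ps is the price sellers receive.
Demand in terms of ps becomes qd = 750.6 − 2.4(ps − 52) = 875.4 - 2.4ps. Setting this equal to supply: 875.4 - 2.4ps = -383 + 8ps, so ps = 121.
Buyers pay pb = 121 − 52 = 69; q' = -383 + 8·121 = 585.
The subsidy expands output by 585 − 489 = 96 past the efficient level; on those units the gap between marginal cost and willingness to pay runs from 0 up to 52.
DWL = ½ × 52 × 96 = 2496.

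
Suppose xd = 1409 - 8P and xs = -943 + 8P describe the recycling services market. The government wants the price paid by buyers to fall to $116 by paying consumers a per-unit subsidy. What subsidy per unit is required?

Required subsidy s = $62 per unit

At a buyer price of 116, quantity demanded is 1409 − 8·116 = 481.
Sellers supply 481 only when they receive Ps with -943 + 8·Ps = 481, i.e. Ps = 178.
s = Ps − Pb = 178 − 116 = 62.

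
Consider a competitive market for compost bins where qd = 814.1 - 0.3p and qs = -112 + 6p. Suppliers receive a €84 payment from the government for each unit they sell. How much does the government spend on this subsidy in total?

Government cost = €66696

Pre-subsidy: 814.1 - 0.3p = -112 + 6p gives p* = 147, q* = 770.
With the subsidy, sellers receive ps = pb + 84 for each unit, where pb is the price buyers pay.
Supply in terms of pb becomes qs = -112 + 6(pb + 84) = 392 + 6pb. Setting this equal to demand: 814.1 - 0.3pb = 392 + 6pb, so pb = 67.
Sellers receive ps = 67 + 84 = 151; q' = 814.1 − 0.3·67 = 794.
Government outlay = subsidy × quantity = 84 × 794 = 66696.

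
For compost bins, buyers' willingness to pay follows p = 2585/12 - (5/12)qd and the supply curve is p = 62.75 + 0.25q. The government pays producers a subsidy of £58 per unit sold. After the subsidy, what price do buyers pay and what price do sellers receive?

Buyers pay £83.75; sellers receive £141.75

Pre-subsidy: 2585/12 - (5/12)q = 62.75 + 0.25q gives q* = 229 and p* = 120.
With the subsidy, sellers receive ps = pb + 58 for each unit, where pb is the price buyers pay.
On the curves, pb = 2585/12 - (5/12)q and ps = 62.75 + 0.25q; the wedge ps − pb = 58 gives 62.75 + 0.25q − (2585/12 - (5/12)q) = 58, so q' = 316.
Then pb = 2585/12 − (5/12)·316 = 83.75 and ps = 62.75 + 0.25·316 = 141.75.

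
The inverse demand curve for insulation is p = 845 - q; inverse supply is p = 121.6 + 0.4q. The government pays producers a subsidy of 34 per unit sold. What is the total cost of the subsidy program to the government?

Pre-subsidy: 845 - q = 121.6 + 0.4q gives q* = 3617/7 and p* = 2298/7.
With the subsidy, sellers receive ps = pb + 34 for each unit, where pb is the price buyers pay.
On the curves, pb = 845 - q and ps = 121.6 + 0.4q; the wedge ps − pb = 34 gives 121.6 + 0.4q − (845 - q) = 34, so q' = 541.
Then pb = 845 − 1·541 = 304 and ps = 121.6 + 0.4·541 = 338.
Government outlay = subsidy × quantity = 34 × 541 = 18394.

Government cost = 18394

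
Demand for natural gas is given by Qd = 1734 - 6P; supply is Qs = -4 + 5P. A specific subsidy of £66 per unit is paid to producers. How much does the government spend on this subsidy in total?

Pre-subsidy: 1734 - 6P = -4 + 5P gives P* = 158, Q* = 786.
With the subsidy, sellers receive Ps = Pb + 66 for each unit, where Pb is the price buyers pay.
Supply in terms of Pb becomes Qs = -4 + 5(Pb + 66) = 326 + 5Pb. Setting this equal to demand: 1734 - 6Pb = 326 + 5Pb, so Pb = 128.
Sellers receive Ps = 128 + 66 = 194; Q' = 1734 − 6·128 = 966.
Government outlay = subsidy × quantity = 66 × 966 = 63756.

Government cost = £63756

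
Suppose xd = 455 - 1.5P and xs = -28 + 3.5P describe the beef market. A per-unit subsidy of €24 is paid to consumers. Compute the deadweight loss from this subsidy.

Deadweight loss = €302.4

Pre-subsidy: 455 - 1.5P = -28 + 3.5P gives P* = 96.6, x* = 310.1.
With the rebate, buyers effectively pay Pb = Ps − 24, where Ps is the price sellers receive.
Demand in terms of Ps becomes xd = 455 − 1.5(Ps − 24) = 491 - 1.5Ps. Setting this equal to supply: 491 - 1.5Ps = -28 + 3.5Ps, so Ps = 103.8.
Buyers pay Pb = 103.8 − 24 = 79.8; x' = -28 + 3.5·103.8 = 335.3.
The subsidy expands output by 335.3 − 310.1 = 25.2 past the efficient level; on those units the gap between marginal cost and willingness to pay runs from 0 up to 24.
DWL = ½ × 24 × 25.2 = 302.4.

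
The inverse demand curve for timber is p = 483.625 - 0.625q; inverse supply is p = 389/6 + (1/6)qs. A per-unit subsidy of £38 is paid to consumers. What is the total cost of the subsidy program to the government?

Pre-subsidy: 483.625 - 0.625q = 389/6 + (1/6)q gives q* = 529 and p* = 153.
With the rebate, buyers effectively pay pb = ps − 38, where ps is the price sellers receive.
On the curves, pb = 483.625 - 0.625q and ps = 389/6 + (1/6)q; the wedge ps − pb = 38 gives 389/6 + (1/6)q − (483.625 - 0.625q) = 38, so q' = 577.
Then pb = 483.625 − 0.625·577 = 123 and ps = 389/6 + (1/6)·577 = 161.
Government outlay = subsidy × quantity = 38 × 577 = 21926.

Government cost = £21926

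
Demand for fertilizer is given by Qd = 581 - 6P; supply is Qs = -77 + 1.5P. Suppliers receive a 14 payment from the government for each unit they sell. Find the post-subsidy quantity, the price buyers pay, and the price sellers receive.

Q' = 71.4; buyers pay 1274/15; sellers receive 1484/15

Pre-subsidy: 581 - 6P = -77 + 1.5P gives P* = 1316/15, Q* = 54.6.
With the subsidy, sellers receive Ps = Pb + 14 for each unit, where Pb is the price buyers pay.
Supply in terms of Pb becomes Qs = -77 + 1.5(Pb + 14) = -56 + 1.5Pb. Setting this equal to demand: 581 - 6Pb = -56 + 1.5Pb, so Pb = 1274/15.
Sellers receive Ps = 1274/15 + 14 = 1484/15; Q' = 581 − 6·(1274/15) = 71.4.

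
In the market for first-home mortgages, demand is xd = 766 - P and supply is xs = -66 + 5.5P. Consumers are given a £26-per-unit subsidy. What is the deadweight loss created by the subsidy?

Deadweight loss = £286

Pre-subsidy: 766 - P = -66 + 5.5P gives P* = 128, x* = 638.
With the rebate, buyers effectively pay Pb = Ps − 26, where Ps is the price sellers receive.
Demand in terms of Ps becomes xd = 766 − 1(Ps − 26) = 792 - Ps. Setting this equal to supply: 792 - Ps = -66 + 5.5Ps, so Ps = 132.
Buyers pay Pb = 132 − 26 = 106; x' = -66 + 5.5·132 = 660.
The subsidy expands output by 660 − 638 = 22 past the efficient level; on those units the gap between marginal cost and willingness to pay runs from 0 up to 26.
DWL = ½ × 26 × 22 = 286.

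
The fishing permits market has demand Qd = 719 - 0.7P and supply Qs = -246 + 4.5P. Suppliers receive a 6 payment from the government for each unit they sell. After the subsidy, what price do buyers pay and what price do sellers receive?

Pre-subsidy: 719 - 0.7P = -246 + 4.5P gives P* = 4825/26, Q* = 30633/52.
With the subsidy, sellers receive Ps = Pb + 6 for each unit, where Pb is the price buyers pay.
Supply in terms of Pb becomes Qs = -246 + 4.5(Pb + 6) = -219 + 4.5Pb. Setting this equal to demand: 719 - 0.7Pb = -219 + 4.5Pb, so Pb = 2345/13.
Sellers receive Ps = 2345/13 + 6 = 2423/13; Q' = 719 − 0.7·(2345/13) = 15411/26.

Buyers pay 2345/13; sellers receive 2423/13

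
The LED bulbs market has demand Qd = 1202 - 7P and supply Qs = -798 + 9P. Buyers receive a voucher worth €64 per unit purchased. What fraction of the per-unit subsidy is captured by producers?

Producer share = 0.4375

Pre-subsidy: 1202 - 7P = -798 + 9P gives P* = 125, Q* = 327.
With the rebate, buyers effectively pay Pb = Ps − 64, where Ps is the price sellers receive.
Demand in terms of Ps becomes Qd = 1202 − 7(Ps − 64) = 1650 - 7Ps. Setting this equal to supply: 1650 - 7Ps = -798 + 9Ps, so Ps = 153.
Buyers pay Pb = 153 − 64 = 89; Q' = -798 + 9·153 = 579.
Buyers' price falls by P* − Pb = 125 − 89 = 36; sellers' price rises by Ps − P* = 153 − 125 = 28.
So producers capture 28/64 = 0.4375 of each unit of subsidy.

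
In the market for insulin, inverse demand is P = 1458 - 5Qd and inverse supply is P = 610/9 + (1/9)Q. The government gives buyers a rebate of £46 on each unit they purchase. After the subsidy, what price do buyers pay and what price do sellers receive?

Buyers pay £53; sellers receive £99

Pre-subsidy: 1458 - 5Q = 610/9 + (1/9)Q gives Q* = 272 and P* = 98.
With the rebate, buyers effectively pay Pb = Ps − 46, where Ps is the price sellers receive.
On the curves, Pb = 1458 - 5Q and Ps = 610/9 + (1/9)Q; the wedge Ps − Pb = 46 gives 610/9 + (1/9)Q − (1458 - 5Q) = 46, so Q' = 281.
Then Pb = 1458 − 5·281 = 53 and Ps = 610/9 + (1/9)·281 = 99.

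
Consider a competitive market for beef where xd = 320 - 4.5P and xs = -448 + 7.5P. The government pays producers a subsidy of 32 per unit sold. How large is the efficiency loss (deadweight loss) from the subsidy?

Pre-subsidy: 320 - 4.5P = -448 + 7.5P gives P* = 64, x* = 32.
With the subsidy, sellers receive Ps = Pb + 32 for each unit, where Pb is the price buyers pay.
Supply in terms of Pb becomes xs = -448 + 7.5(Pb + 32) = -208 + 7.5Pb. Setting this equal to demand: 320 - 4.5Pb = -208 + 7.5Pb, so Pb = 44.
Sellers receive Ps = 44 + 32 = 76; x' = 320 − 4.5·44 = 122.
The subsidy expands output by 122 − 32 = 90 past the efficient level; on those units the gap between marginal cost and willingness to pay runs from 0 up to 32.
DWL = ½ × 32 × 90 = 1440.

Deadweight loss = 1440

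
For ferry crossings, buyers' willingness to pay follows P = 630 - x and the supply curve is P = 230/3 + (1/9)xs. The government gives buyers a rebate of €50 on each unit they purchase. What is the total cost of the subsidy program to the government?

Pre-subsidy: 630 - x = 230/3 + (1/9)x gives x* = 498 and P* = 132.
With the rebate, buyers effectively pay Pb = Ps − 50, where Ps is the price sellers receive.
On the curves, Pb = 630 - x and Ps = 230/3 + (1/9)x; the wedge Ps − Pb = 50 gives 230/3 + (1/9)x − (630 - x) = 50, so x' = 543.
Then Pb = 630 − 1·543 = 87 and Ps = 230/3 + (1/9)·543 = 137.
Government outlay = subsidy × quantity = 50 × 543 = 27150.

Government cost = €27150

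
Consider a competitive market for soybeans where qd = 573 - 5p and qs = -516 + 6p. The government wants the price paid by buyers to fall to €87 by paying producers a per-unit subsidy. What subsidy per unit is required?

Required subsidy s = €22 per unit

At a buyer price of 87, quantity demanded is 573 − 5·87 = 138.
Sellers supply 138 only when they receive ps with -516 + 6·ps = 138, i.e. ps = 109.
s = ps − pb = 109 − 87 = 22.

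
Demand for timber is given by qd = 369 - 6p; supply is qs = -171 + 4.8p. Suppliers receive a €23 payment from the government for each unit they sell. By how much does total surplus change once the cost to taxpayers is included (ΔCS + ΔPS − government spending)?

Net change in total surplus = -2116/3

Pre-subsidy: 369 - 6p = -171 + 4.8p gives p* = 50, q* = 69.
With the subsidy, sellers receive ps = pb + 23 for each unit, where pb is the price buyers pay.
Supply in terms of pb becomes qs = -171 + 4.8(pb + 23) = -60.6 + 4.8pb. Setting this equal to demand: 369 - 6pb = -60.6 + 4.8pb, so pb = 358/9.
Sellers receive ps = 358/9 + 23 = 565/9; q' = 369 − 6·(358/9) = 391/3.
ΔCS = ½(69 + 391/3)(50 − 358/9) = 27508/27; ΔPS = ½(69 + 391/3)(565/9 − 50) = 34385/27.
Government spending = 23 × 391/3 = 8993/3.
Net change = 27508/27 + 34385/27 − 8993/3 = -2116/3. The loss equals the DWL triangle ½·23·184/3.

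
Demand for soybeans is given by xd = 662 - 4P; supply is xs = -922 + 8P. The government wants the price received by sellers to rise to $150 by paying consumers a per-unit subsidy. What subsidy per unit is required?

At a seller price of 150, quantity supplied is -922 + 8·150 = 278.
Buyers absorb 278 only when they pay Pb with 662 − 4·Pb = 278, i.e. Pb = 96.
s = Ps − Pb = 150 − 96 = 54.

Required subsidy s = $54 per unit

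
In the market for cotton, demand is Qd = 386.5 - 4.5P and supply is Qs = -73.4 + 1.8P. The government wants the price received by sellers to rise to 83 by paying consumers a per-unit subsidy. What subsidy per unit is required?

Required subsidy s = 14 per unit

At a seller price of 83, quantity supplied is -73.4 + 1.8·83 = 76.
Buyers absorb 76 only when they pay Pb with 386.5 − 4.5·Pb = 76, i.e. Pb = 69.
s = Ps − Pb = 83 − 69 = 14.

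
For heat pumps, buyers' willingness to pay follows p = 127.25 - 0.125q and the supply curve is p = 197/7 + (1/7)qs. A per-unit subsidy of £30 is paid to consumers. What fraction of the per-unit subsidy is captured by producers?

Pre-subsidy: 127.25 - 0.125q = 197/7 + (1/7)q gives q* = 370 and p* = 81.
With the rebate, buyers effectively pay pb = ps − 30, where ps is the price sellers receive.
On the curves, pb = 127.25 - 0.125q and ps = 197/7 + (1/7)q; the wedge ps − pb = 30 gives 197/7 + (1/7)q − (127.25 - 0.125q) = 30, so q' = 482.
Then pb = 127.25 − 0.125·482 = 67 and ps = 197/7 + (1/7)·482 = 97.
Buyers' price falls by p* − pb = 81 − 67 = 14; sellers' price rises by ps − p* = 97 − 81 = 16.
So producers capture 16/30 = 8/15 of each unit of subsidy.

Producer share = 8/15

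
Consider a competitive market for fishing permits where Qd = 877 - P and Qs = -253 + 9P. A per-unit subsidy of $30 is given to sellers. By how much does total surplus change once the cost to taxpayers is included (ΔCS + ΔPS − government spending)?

Pre-subsidy: 877 - P = -253 + 9P gives P* = 113, Q* = 764.
With the subsidy, sellers receive Ps = Pb + 30 for each unit, where Pb is the price buyers pay.
Supply in terms of Pb becomes Qs = -253 + 9(Pb + 30) = 17 + 9Pb. Setting this equal to demand: 877 - Pb = 17 + 9Pb, so Pb = 86.
Sellers receive Ps = 86 + 30 = 116; Q' = 877 − 1·86 = 791.
ΔCS = ½(764 + 791)(113 − 86) = 20992.5; ΔPS = ½(764 + 791)(116 − 113) = 2332.5.
Government spending = 30 × 791 = 23730.
Net change = 20992.5 + 2332.5 − 23730 = -405. The loss equals the DWL triangle ½·30·27.

Net change in total surplus = -$405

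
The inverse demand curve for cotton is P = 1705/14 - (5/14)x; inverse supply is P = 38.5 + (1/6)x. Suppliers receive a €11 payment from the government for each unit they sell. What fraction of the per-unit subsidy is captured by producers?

Pre-subsidy: 1705/14 - (5/14)x = 38.5 + (1/6)x gives x* = 159 and P* = 65.
With the subsidy, sellers receive Ps = Pb + 11 for each unit, where Pb is the price buyers pay.
On the curves, Pb = 1705/14 - (5/14)x and Ps = 38.5 + (1/6)x; the wedge Ps − Pb = 11 gives 38.5 + (1/6)x − (1705/14 - (5/14)x) = 11, so x' = 180.
Then Pb = 1705/14 − (5/14)·180 = 57.5 and Ps = 38.5 + (1/6)·180 = 68.5.
Buyers' price falls by P* − Pb = 65 − 57.5 = 7.5; sellers' price rises by Ps − P* = 68.5 − 65 = 3.5.
So producers capture 3.5/11 = 7/22 of each unit of subsidy.

Producer share = 7/22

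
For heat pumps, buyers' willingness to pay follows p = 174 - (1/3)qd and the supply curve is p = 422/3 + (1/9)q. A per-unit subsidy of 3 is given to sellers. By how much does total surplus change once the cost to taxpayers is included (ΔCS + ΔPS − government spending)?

Pre-subsidy: 174 - (1/3)q = 422/3 + (1/9)q gives q* = 75 and p* = 149.
With the subsidy, sellers receive ps = pb + 3 for each unit, where pb is the price buyers pay.
On the curves, pb = 174 - (1/3)q and ps = 422/3 + (1/9)q; the wedge ps − pb = 3 gives 422/3 + (1/9)q − (174 - (1/3)q) = 3, so q' = 81.75.
Then pb = 174 − (1/3)·81.75 = 146.75 and ps = 422/3 + (1/9)·81.75 = 149.75.
ΔCS = ½(75 + 81.75)(149 − 146.75) = 176.34375; ΔPS = ½(75 + 81.75)(149.75 − 149) = 58.78125.
Government spending = 3 × 81.75 = 245.25.
Net change = 176.34375 + 58.78125 − 245.25 = -10.125. The loss equals the DWL triangle ½·3·6.75.

Net change in total surplus = -10.125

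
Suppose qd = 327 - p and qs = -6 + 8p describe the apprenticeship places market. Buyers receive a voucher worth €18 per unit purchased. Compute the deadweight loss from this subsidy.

Deadweight loss = €144

Pre-subsidy: 327 - p = -6 + 8p gives p* = 37, q* = 290.
With the rebate, buyers effectively pay pb = ps − 18, where ps is the price sellers receive.
Demand in terms of ps becomes qd = 327 − 1(ps − 18) = 345 - ps. Setting this equal to supply: 345 - ps = -6 + 8ps, so ps = 39.
Buyers pay pb = 39 − 18 = 21; q' = -6 + 8·39 = 306.
The subsidy expands output by 306 − 290 = 16 past the efficient level; on those units the gap between marginal cost and willingness to pay runs from 0 up to 18.
DWL = ½ × 18 × 16 = 144.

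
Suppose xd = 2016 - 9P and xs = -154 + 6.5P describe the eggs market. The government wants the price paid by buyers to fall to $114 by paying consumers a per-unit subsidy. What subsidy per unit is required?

At a buyer price of 114, quantity demanded is 2016 − 9·114 = 990.
Sellers supply 990 only when they receive Ps with -154 + 6.5·Ps = 990, i.e. Ps = 176.
s = Ps − Pb = 176 − 114 = 62.

Required subsidy s = $62 per unit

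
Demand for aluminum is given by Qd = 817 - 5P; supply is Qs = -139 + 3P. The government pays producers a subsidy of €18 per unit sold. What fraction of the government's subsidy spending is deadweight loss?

Pre-subsidy: 817 - 5P = -139 + 3P gives P* = 119.5, Q* = 219.5.
With the subsidy, sellers receive Ps = Pb + 18 for each unit, where Pb is the price buyers pay.
Supply in terms of Pb becomes Qs = -139 + 3(Pb + 18) = -85 + 3Pb. Setting this equal to demand: 817 - 5Pb = -85 + 3Pb, so Pb = 112.75.
Sellers receive Ps = 112.75 + 18 = 130.75; Q' = 817 − 5·112.75 = 253.25.
ΔCS = ½(219.5 + 253.25)(119.5 − 112.75) = 1595.53125; ΔPS = ½(219.5 + 253.25)(130.75 − 119.5) = 2659.21875.
Government spending = 18 × 253.25 = 4558.5.
DWL = ½ × 18 × (253.25 − 219.5) = 303.75; fraction = 303.75 / 4558.5 = 135/2026.

DWL / government spending = 135/2026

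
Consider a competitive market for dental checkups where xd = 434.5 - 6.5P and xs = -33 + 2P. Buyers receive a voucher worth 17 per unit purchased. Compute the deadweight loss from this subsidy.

Pre-subsidy: 434.5 - 6.5P = -33 + 2P gives P* = 55, x* = 77.
With the rebate, buyers effectively pay Pb = Ps − 17, where Ps is the price sellers receive.
Demand in terms of Ps becomes xd = 434.5 − 6.5(Ps − 17) = 545 - 6.5Ps. Setting this equal to supply: 545 - 6.5Ps = -33 + 2Ps, so Ps = 68.
Buyers pay Pb = 68 − 17 = 51; x' = -33 + 2·68 = 103.
The subsidy expands output by 103 − 77 = 26 past the efficient level; on those units the gap between marginal cost and willingness to pay runs from 0 up to 17.
DWL = ½ × 17 × 26 = 221.

Deadweight loss = 221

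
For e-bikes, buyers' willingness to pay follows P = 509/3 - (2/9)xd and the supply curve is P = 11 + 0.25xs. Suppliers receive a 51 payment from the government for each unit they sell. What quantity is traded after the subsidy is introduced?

Pre-subsidy: 509/3 - (2/9)x = 11 + 0.25x gives x* = 336 and P* = 95.
With the subsidy, sellers receive Ps = Pb + 51 for each unit, where Pb is the price buyers pay.
On the curves, Pb = 509/3 - (2/9)x and Ps = 11 + 0.25x; the wedge Ps − Pb = 51 gives 11 + 0.25x − (509/3 - (2/9)x) = 51, so x' = 444.
Then Pb = 509/3 − (2/9)·444 = 71 and Ps = 11 + 0.25·444 = 122.

x' = 444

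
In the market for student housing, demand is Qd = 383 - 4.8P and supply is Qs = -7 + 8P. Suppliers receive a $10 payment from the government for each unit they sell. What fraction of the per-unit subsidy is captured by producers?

Pre-subsidy: 383 - 4.8P = -7 + 8P gives P* = 30.46875, Q* = 236.75.
With the subsidy, sellers receive Ps = Pb + 10 for each unit, where Pb is the price buyers pay.
Supply in terms of Pb becomes Qs = -7 + 8(Pb + 10) = 73 + 8Pb. Setting this equal to demand: 383 - 4.8Pb = 73 + 8Pb, so Pb = 24.21875.
Sellers receive Ps = 24.21875 + 10 = 34.21875; Q' = 383 − 4.8·24.21875 = 266.75.
Buyers' price falls by P* − Pb = 30.46875 − 24.21875 = 6.25; sellers' price rises by Ps − P* = 34.21875 − 30.46875 = 3.75.
So producers capture 3.75/10 = 0.375 of each unit of subsidy.

Producer share = 0.375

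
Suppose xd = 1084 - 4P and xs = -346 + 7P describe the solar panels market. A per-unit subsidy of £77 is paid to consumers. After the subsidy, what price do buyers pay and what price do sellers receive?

Pre-subsidy: 1084 - 4P = -346 + 7P gives P* = 130, x* = 564.
With the rebate, buyers effectively pay Pb = Ps − 77, where Ps is the price sellers receive.
Demand in terms of Ps becomes xd = 1084 − 4(Ps − 77) = 1392 - 4Ps. Setting this equal to supply: 1392 - 4Ps = -346 + 7Ps, so Ps = 158.
Buyers pay Pb = 158 − 77 = 81; x' = -346 + 7·158 = 760.

Buyers pay £81; sellers receive £158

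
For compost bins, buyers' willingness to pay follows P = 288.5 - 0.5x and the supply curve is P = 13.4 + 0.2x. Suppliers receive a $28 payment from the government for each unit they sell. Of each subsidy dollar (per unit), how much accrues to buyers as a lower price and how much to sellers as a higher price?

Buyers gain $20 per unit; sellers gain $8 per unit

Pre-subsidy: 288.5 - 0.5x = 13.4 + 0.2x gives x* = 393 and P* = 92.
With the subsidy, sellers receive Ps = Pb + 28 for each unit, where Pb is the price buyers pay.
On the curves, Pb = 288.5 - 0.5x and Ps = 13.4 + 0.2x; the wedge Ps − Pb = 28 gives 13.4 + 0.2x − (288.5 - 0.5x) = 28, so x' = 433.
Then Pb = 288.5 − 0.5·433 = 72 and Ps = 13.4 + 0.2·433 = 100.
Buyers' price falls by P* − Pb = 92 − 72 = 20; sellers' price rises by Ps − P* = 100 − 92 = 8.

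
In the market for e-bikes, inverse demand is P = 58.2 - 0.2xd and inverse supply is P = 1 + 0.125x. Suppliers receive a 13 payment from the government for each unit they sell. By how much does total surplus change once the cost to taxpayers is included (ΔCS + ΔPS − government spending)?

Net change in total surplus = -260

Pre-subsidy: 58.2 - 0.2x = 1 + 0.125x gives x* = 176 and P* = 23.
With the subsidy, sellers receive Ps = Pb + 13 for each unit, where Pb is the price buyers pay.
On the curves, Pb = 58.2 - 0.2x and Ps = 1 + 0.125x; the wedge Ps − Pb = 13 gives 1 + 0.125x − (58.2 - 0.2x) = 13, so x' = 216.
Then Pb = 58.2 − 0.2·216 = 15 and Ps = 1 + 0.125·216 = 28.
ΔCS = ½(176 + 216)(23 − 15) = 1568; ΔPS = ½(176 + 216)(28 − 23) = 980.
Government spending = 13 × 216 = 2808.
Net change = 1568 + 980 − 2808 = -260. The loss equals the DWL triangle ½·13·40.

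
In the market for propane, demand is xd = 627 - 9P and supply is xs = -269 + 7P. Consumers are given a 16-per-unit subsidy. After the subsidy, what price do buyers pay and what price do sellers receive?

Buyers pay 49; sellers receive 65

Pre-subsidy: 627 - 9P = -269 + 7P gives P* = 56, x* = 123.
With the rebate, buyers effectively pay Pb = Ps − 16, where Ps is the price sellers receive.
Demand in terms of Ps becomes xd = 627 − 9(Ps − 16) = 771 - 9Ps. Setting this equal to supply: 771 - 9Ps = -269 + 7Ps, so Ps = 65.
Buyers pay Pb = 65 − 16 = 49; x' = -269 + 7·65 = 186.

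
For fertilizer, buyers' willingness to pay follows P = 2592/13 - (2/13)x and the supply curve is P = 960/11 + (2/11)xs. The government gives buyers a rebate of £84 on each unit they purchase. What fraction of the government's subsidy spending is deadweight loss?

DWL / government spending = 1001/4674

Pre-subsidy: 2592/13 - (2/13)x = 960/11 + (2/11)x gives x* = 334 and P* = 148.
With the rebate, buyers effectively pay Pb = Ps − 84, where Ps is the price sellers receive.
On the curves, Pb = 2592/13 - (2/13)x and Ps = 960/11 + (2/11)x; the wedge Ps − Pb = 84 gives 960/11 + (2/11)x − (2592/13 - (2/13)x) = 84, so x' = 584.25.
Then Pb = 2592/13 − (2/13)·584.25 = 109.5 and Ps = 960/11 + (2/11)·584.25 = 193.5.
ΔCS = ½(334 + 584.25)(148 − 109.5) = 17676.3125; ΔPS = ½(334 + 584.25)(193.5 − 148) = 20890.1875.
Government spending = 84 × 584.25 = 49077.
DWL = ½ × 84 × (584.25 − 334) = 10510.5; fraction = 10510.5 / 49077 = 1001/4674.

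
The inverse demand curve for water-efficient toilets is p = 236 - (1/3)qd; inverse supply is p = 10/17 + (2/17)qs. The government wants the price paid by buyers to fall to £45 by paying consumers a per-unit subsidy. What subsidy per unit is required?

Required subsidy s = £23 per unit

At a buyer price of 45, quantity demanded is 708 − 3·45 = 573.
Sellers supply 573 only when they receive ps = 10/17 + (2/17)·573 = 68.
s = ps − pb = 68 − 45 = 23.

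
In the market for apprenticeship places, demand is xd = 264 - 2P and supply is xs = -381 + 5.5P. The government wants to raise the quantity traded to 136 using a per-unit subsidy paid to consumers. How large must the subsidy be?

Required subsidy s = 30 per unit

At x = 136, invert demand for the buyer price: Pb = (264 − 136)/2 = 64; invert supply for the seller price: Ps = (136 − (-381))/5.5 = 94.
The subsidy must fill the gap: s = Ps − Pb = 94 − 64 = 30.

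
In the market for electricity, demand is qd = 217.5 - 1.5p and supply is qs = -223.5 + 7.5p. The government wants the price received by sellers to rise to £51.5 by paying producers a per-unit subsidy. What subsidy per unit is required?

At a seller price of 51.5, quantity supplied is -223.5 + 7.5·51.5 = 162.75.
Buyers absorb 162.75 only when they pay pb with 217.5 − 1.5·pb = 162.75, i.e. pb = 36.5.
s = ps − pb = 51.5 − 36.5 = 15.

Required subsidy s = £15 per unit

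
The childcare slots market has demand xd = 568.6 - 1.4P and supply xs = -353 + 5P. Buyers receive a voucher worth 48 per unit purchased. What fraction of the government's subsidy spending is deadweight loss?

Pre-subsidy: 568.6 - 1.4P = -353 + 5P gives P* = 144, x* = 367.
With the rebate, buyers effectively pay Pb = Ps − 48, where Ps is the price sellers receive.
Demand in terms of Ps becomes xd = 568.6 − 1.4(Ps − 48) = 635.8 - 1.4Ps. Setting this equal to supply: 635.8 - 1.4Ps = -353 + 5Ps, so Ps = 154.5.
Buyers pay Pb = 154.5 − 48 = 106.5; x' = -353 + 5·154.5 = 419.5.
ΔCS = ½(367 + 419.5)(144 − 106.5) = 14746.875; ΔPS = ½(367 + 419.5)(154.5 − 144) = 4129.125.
Government spending = 48 × 419.5 = 20136.
DWL = ½ × 48 × (419.5 − 367) = 1260; fraction = 1260 / 20136 = 105/1678.

DWL / government spending = 105/1678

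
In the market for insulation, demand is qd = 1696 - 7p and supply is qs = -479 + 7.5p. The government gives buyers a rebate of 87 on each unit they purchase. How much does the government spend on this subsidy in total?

Pre-subsidy: 1696 - 7p = -479 + 7.5p gives p* = 150, q* = 646.
With the rebate, buyers effectively pay pb = ps − 87, where ps is the price sellers receive.
Demand in terms of ps becomes qd = 1696 − 7(ps − 87) = 2305 - 7ps. Setting this equal to supply: 2305 - 7ps = -479 + 7.5ps, so ps = 192.
Buyers pay pb = 192 − 87 = 105; q' = -479 + 7.5·192 = 961.
Government outlay = subsidy × quantity = 87 × 961 = 83607.

Government cost = 83607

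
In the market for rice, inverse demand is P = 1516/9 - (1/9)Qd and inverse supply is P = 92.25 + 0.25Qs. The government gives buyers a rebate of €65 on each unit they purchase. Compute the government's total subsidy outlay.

Government cost = €25415

Pre-subsidy: 1516/9 - (1/9)Q = 92.25 + 0.25Q gives Q* = 211 and P* = 145.
With the rebate, buyers effectively pay Pb = Ps − 65, where Ps is the price sellers receive.
On the curves, Pb = 1516/9 - (1/9)Q and Ps = 92.25 + 0.25Q; the wedge Ps − Pb = 65 gives 92.25 + 0.25Q − (1516/9 - (1/9)Q) = 65, so Q' = 391.
Then Pb = 1516/9 − (1/9)·391 = 125 and Ps = 92.25 + 0.25·391 = 190.
Government outlay = subsidy × quantity = 65 × 391 = 25415.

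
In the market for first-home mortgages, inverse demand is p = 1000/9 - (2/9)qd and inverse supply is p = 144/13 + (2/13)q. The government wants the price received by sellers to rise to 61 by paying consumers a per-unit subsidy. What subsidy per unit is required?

At a seller price of 61, quantity supplied is -72 + 6.5·61 = 324.5.
Buyers absorb 324.5 only when they pay pb = 1000/9 − (2/9)·324.5 = 39.
s = ps − pb = 61 − 39 = 22.

Required subsidy s = 22 per unit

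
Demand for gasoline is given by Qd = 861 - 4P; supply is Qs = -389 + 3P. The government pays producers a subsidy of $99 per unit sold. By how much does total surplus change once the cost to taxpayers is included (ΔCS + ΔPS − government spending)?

Net change in total surplus = -58806/7

Pre-subsidy: 861 - 4P = -389 + 3P gives P* = 1250/7, Q* = 1027/7.
With the subsidy, sellers receive Ps = Pb + 99 for each unit, where Pb is the price buyers pay.
Supply in terms of Pb becomes Qs = -389 + 3(Pb + 99) = -92 + 3Pb. Setting this equal to demand: 861 - 4Pb = -92 + 3Pb, so Pb = 953/7.
Sellers receive Ps = 953/7 + 99 = 1646/7; Q' = 861 − 4·(953/7) = 2215/7.
ΔCS = ½(1027/7 + 2215/7)(1250/7 − 953/7) = 481437/49; ΔPS = ½(1027/7 + 2215/7)(1646/7 − 1250/7) = 641916/49.
Government spending = 99 × 2215/7 = 219285/7.
Net change = 481437/49 + 641916/49 − 219285/7 = -58806/7. The loss equals the DWL triangle ½·99·1188/7.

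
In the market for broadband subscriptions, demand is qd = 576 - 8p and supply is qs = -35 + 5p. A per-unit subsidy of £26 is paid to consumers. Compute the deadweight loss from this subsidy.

Deadweight loss = £1040

Pre-subsidy: 576 - 8p = -35 + 5p gives p* = 47, q* = 200.
With the rebate, buyers effectively pay pb = ps − 26, where ps is the price sellers receive.
Demand in terms of ps becomes qd = 576 − 8(ps − 26) = 784 - 8ps. Setting this equal to supply: 784 - 8ps = -35 + 5ps, so ps = 63.
Buyers pay pb = 63 − 26 = 37; q' = -35 + 5·63 = 280.
The subsidy expands output by 280 − 200 = 80 past the efficient level; on those units the gap between marginal cost and willingness to pay runs from 0 up to 26.
DWL = ½ × 26 × 80 = 1040.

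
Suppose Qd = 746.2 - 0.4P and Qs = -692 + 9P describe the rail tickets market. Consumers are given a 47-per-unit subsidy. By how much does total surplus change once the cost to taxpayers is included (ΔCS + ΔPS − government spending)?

Pre-subsidy: 746.2 - 0.4P = -692 + 9P gives P* = 153, Q* = 685.
With the rebate, buyers effectively pay Pb = Ps − 47, where Ps is the price sellers receive.
Demand in terms of Ps becomes Qd = 746.2 − 0.4(Ps − 47) = 765 - 0.4Ps. Setting this equal to supply: 765 - 0.4Ps = -692 + 9Ps, so Ps = 155.
Buyers pay Pb = 155 − 47 = 108; Q' = -692 + 9·155 = 703.
ΔCS = ½(685 + 703)(153 − 108) = 31230; ΔPS = ½(685 + 703)(155 − 153) = 1388.
Government spending = 47 × 703 = 33041.
Net change = 31230 + 1388 − 33041 = -423. The loss equals the DWL triangle ½·47·18.

Net change in total surplus = -423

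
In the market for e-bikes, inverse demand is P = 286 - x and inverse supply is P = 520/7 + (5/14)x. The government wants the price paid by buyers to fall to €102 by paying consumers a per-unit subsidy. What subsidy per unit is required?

At a buyer price of 102, quantity demanded is 286 − 1·102 = 184.
Sellers supply 184 only when they receive Ps = 520/7 + (5/14)·184 = 140.
s = Ps − Pb = 140 − 102 = 38.

Required subsidy s = €38 per unit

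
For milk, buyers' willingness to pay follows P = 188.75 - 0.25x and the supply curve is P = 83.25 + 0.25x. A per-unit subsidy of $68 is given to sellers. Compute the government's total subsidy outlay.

Government cost = $23596

Pre-subsidy: 188.75 - 0.25x = 83.25 + 0.25x gives x* = 211 and P* = 136.
With the subsidy, sellers receive Ps = Pb + 68 for each unit, where Pb is the price buyers pay.
On the curves, Pb = 188.75 - 0.25x and Ps = 83.25 + 0.25x; the wedge Ps − Pb = 68 gives 83.25 + 0.25x − (188.75 - 0.25x) = 68, so x' = 347.
Then Pb = 188.75 − 0.25·347 = 102 and Ps = 83.25 + 0.25·347 = 170.
Government outlay = subsidy × quantity = 68 × 347 = 23596.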